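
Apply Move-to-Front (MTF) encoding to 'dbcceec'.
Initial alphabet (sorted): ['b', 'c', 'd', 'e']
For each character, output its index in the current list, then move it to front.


MTF encoding:
'd': index 2 in ['b', 'c', 'd', 'e'] -> ['d', 'b', 'c', 'e']
'b': index 1 in ['d', 'b', 'c', 'e'] -> ['b', 'd', 'c', 'e']
'c': index 2 in ['b', 'd', 'c', 'e'] -> ['c', 'b', 'd', 'e']
'c': index 0 in ['c', 'b', 'd', 'e'] -> ['c', 'b', 'd', 'e']
'e': index 3 in ['c', 'b', 'd', 'e'] -> ['e', 'c', 'b', 'd']
'e': index 0 in ['e', 'c', 'b', 'd'] -> ['e', 'c', 'b', 'd']
'c': index 1 in ['e', 'c', 'b', 'd'] -> ['c', 'e', 'b', 'd']


Output: [2, 1, 2, 0, 3, 0, 1]


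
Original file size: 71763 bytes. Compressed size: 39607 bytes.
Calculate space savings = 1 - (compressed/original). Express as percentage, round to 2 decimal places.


ratio = compressed/original = 39607/71763 = 0.551914
savings = 1 - ratio = 1 - 0.551914 = 0.448086
as a percentage: 0.448086 * 100 = 44.81%

Space savings = 1 - 39607/71763 = 44.81%


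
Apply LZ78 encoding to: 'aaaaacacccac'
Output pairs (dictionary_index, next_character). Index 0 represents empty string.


LZ78 encoding steps:
Dictionary: {0: ''}
Step 1: w='' (idx 0), next='a' -> output (0, 'a'), add 'a' as idx 1
Step 2: w='a' (idx 1), next='a' -> output (1, 'a'), add 'aa' as idx 2
Step 3: w='aa' (idx 2), next='c' -> output (2, 'c'), add 'aac' as idx 3
Step 4: w='a' (idx 1), next='c' -> output (1, 'c'), add 'ac' as idx 4
Step 5: w='' (idx 0), next='c' -> output (0, 'c'), add 'c' as idx 5
Step 6: w='c' (idx 5), next='a' -> output (5, 'a'), add 'ca' as idx 6
Step 7: w='c' (idx 5), end of input -> output (5, '')


Encoded: [(0, 'a'), (1, 'a'), (2, 'c'), (1, 'c'), (0, 'c'), (5, 'a'), (5, '')]


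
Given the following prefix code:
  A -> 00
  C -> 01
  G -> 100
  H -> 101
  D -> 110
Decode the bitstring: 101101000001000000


Decoding step by step:
Bits 101 -> H
Bits 101 -> H
Bits 00 -> A
Bits 00 -> A
Bits 01 -> C
Bits 00 -> A
Bits 00 -> A
Bits 00 -> A


Decoded message: HHAACAAA


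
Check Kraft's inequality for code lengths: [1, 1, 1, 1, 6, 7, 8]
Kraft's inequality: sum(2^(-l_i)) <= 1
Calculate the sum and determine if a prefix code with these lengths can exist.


Sum = 2^(-1) + 2^(-1) + 2^(-1) + 2^(-1) + 2^(-6) + 2^(-7) + 2^(-8)
    = 0.5 + 0.5 + 0.5 + 0.5 + 0.015625 + 0.0078125 + 0.00390625
    = 519/256 = 2.02734375
Since 2.02734375 > 1, Kraft's inequality is NOT satisfied.
A prefix code with these lengths CANNOT exist.

Kraft sum = 2.02734375. Not satisfied.


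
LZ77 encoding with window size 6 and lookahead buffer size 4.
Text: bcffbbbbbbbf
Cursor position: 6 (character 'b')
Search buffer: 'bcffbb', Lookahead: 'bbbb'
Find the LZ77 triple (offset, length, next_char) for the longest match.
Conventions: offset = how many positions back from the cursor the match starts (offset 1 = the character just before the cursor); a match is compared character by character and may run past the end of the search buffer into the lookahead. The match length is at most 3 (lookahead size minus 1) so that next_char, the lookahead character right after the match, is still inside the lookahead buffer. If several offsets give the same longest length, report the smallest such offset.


Try each offset into the search buffer:
  offset=1 (pos 5, char 'b'): match length 3
  offset=2 (pos 4, char 'b'): match length 3
  offset=3 (pos 3, char 'f'): match length 0
  offset=4 (pos 2, char 'f'): match length 0
  offset=5 (pos 1, char 'c'): match length 0
  offset=6 (pos 0, char 'b'): match length 1
Longest match has length 3, found at offsets 1, 2; take the smallest, offset 1.
next_char = character at position 6 + 3 = 9 -> 'b'

Best match: offset=1, length=3 (matching 'bbb' starting at position 5)
LZ77 triple: (1, 3, 'b')


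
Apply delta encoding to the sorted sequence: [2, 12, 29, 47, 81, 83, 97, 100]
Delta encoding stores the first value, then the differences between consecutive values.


First value: 2
Deltas:
  12 - 2 = 10
  29 - 12 = 17
  47 - 29 = 18
  81 - 47 = 34
  83 - 81 = 2
  97 - 83 = 14
  100 - 97 = 3


Delta encoded: [2, 10, 17, 18, 34, 2, 14, 3]


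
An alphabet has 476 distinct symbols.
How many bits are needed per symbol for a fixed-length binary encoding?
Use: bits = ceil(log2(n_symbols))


log2(476) = 8.8948
Bracket: 2^8 = 256 < 476 <= 2^9 = 512
So ceil(log2(476)) = 9

bits = ceil(log2(476)) = ceil(8.8948) = 9 bits


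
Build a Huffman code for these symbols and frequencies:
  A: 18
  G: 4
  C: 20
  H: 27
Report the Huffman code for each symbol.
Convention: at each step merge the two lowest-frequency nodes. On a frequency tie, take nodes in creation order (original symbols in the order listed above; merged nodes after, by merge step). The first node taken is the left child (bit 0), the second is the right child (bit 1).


Huffman tree construction:
Step 1: Merge G(4) + A(18) = 22
Step 2: Merge C(20) + (G+A)(22) = 42
Step 3: Merge H(27) + (C+(G+A))(42) = 69
Read each symbol's code off the tree from the root (left child = 0, right child = 1).

Codes:
  A: 111 (length 3)
  G: 110 (length 3)
  C: 10 (length 2)
  H: 0 (length 1)
Average code length: 133/69 = 1.9275 bits/symbol


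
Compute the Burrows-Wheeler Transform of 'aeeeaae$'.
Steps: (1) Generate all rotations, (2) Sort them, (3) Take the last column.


Rotations (sorted):
  0: $aeeeaae -> last char: e
  1: aae$aeee -> last char: e
  2: ae$aeeea -> last char: a
  3: aeeeaae$ -> last char: $
  4: e$aeeeaa -> last char: a
  5: eaae$aee -> last char: e
  6: eeaae$ae -> last char: e
  7: eeeaae$a -> last char: a


BWT = eea$aeea


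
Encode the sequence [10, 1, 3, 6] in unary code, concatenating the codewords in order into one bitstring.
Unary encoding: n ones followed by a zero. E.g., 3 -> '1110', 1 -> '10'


Encode each number as n ones followed by a terminating 0:
  10 -> 11111111110 (11 bits)
  1 -> 10 (2 bits)
  3 -> 1110 (4 bits)
  6 -> 1111110 (7 bits)
Total length = 11 + 2 + 4 + 7 = 24 bits.

Unary([10, 1, 3, 6]) = 111111111101011101111110 (24 bits)


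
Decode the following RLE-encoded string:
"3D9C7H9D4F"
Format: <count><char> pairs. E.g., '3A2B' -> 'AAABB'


Expanding each <count><char> pair:
  3D -> 'DDD'
  9C -> 'CCCCCCCCC'
  7H -> 'HHHHHHH'
  9D -> 'DDDDDDDDD'
  4F -> 'FFFF'

Decoded = DDDCCCCCCCCCHHHHHHHDDDDDDDDDFFFF


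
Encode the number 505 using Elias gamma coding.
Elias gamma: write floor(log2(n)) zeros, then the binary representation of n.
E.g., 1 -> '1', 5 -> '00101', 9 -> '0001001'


num_bits = floor(log2(505)) + 1 = 9
leading_zeros = num_bits - 1 = 8
binary(505) = 111111001

Elias gamma(505) = '00000000' + '111111001' = 00000000111111001 (17 bits)


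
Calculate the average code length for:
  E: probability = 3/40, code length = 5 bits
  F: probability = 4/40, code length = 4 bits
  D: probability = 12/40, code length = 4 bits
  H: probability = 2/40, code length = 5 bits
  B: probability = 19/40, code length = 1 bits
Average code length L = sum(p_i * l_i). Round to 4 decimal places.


Weighted contributions p_i * l_i:
  E: (3/40) * 5 = 15/40
  F: (4/40) * 4 = 16/40
  D: (12/40) * 4 = 48/40
  H: (2/40) * 5 = 10/40
  B: (19/40) * 1 = 19/40
Sum = (15 + 16 + 48 + 10 + 19)/40 = 108/40

L = 108/40 = 2.7000 bits/symbol


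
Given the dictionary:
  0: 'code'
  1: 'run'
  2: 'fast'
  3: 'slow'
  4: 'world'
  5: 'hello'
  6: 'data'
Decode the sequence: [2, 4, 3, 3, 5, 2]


Look up each index in the dictionary:
  2 -> 'fast'
  4 -> 'world'
  3 -> 'slow'
  3 -> 'slow'
  5 -> 'hello'
  2 -> 'fast'

Decoded: "fast world slow slow hello fast"


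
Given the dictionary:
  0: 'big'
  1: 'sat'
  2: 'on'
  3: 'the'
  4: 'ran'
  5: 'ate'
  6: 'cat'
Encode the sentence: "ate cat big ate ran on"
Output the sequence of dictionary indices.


Look up each word in the dictionary:
  'ate' -> 5
  'cat' -> 6
  'big' -> 0
  'ate' -> 5
  'ran' -> 4
  'on' -> 2

Encoded: [5, 6, 0, 5, 4, 2]


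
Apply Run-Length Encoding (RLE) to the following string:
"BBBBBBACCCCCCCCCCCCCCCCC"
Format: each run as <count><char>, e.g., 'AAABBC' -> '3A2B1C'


Scanning runs left to right:
  i=0: run of 'B' x 6 -> '6B'
  i=6: run of 'A' x 1 -> '1A'
  i=7: run of 'C' x 17 -> '17C'

RLE = 6B1A17C


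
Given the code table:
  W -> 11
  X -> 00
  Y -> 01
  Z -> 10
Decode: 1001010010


Decoding:
10 -> Z
01 -> Y
01 -> Y
00 -> X
10 -> Z


Result: ZYYXZ


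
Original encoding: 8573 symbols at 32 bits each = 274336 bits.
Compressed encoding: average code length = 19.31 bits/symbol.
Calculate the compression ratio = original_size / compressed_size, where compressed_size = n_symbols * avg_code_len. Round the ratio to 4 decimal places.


original_size = n_symbols * orig_bits = 8573 * 32 = 274336 bits
compressed_size = n_symbols * avg_code_len = 8573 * 19.31 = 165544.63 bits
ratio = original_size / compressed_size = 274336 / 165544.63 = 1.6572

Compression ratio = 1.6572


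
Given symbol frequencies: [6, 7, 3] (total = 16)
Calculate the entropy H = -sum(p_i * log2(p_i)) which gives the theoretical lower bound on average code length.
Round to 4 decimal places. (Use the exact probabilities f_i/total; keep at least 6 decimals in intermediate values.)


Per-symbol terms -p_i * log2(p_i) with p_i = f_i/16:
  p = 6/16 = 0.375000: log2(p) = -1.415037, -p*log2(p) = 0.530639
  p = 7/16 = 0.437500: log2(p) = -1.192645, -p*log2(p) = 0.521782
  p = 3/16 = 0.187500: log2(p) = -2.415037, -p*log2(p) = 0.452820
H = 0.530639 + 0.521782 + 0.452820 = 1.505241

H = 1.5052 bits/symbol


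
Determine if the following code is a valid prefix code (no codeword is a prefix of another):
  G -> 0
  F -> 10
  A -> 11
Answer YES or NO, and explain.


Checking each pair (does one codeword prefix another?):
  G='0' vs F='10': no prefix
  G='0' vs A='11': no prefix
  F='10' vs G='0': no prefix
  F='10' vs A='11': no prefix
  A='11' vs G='0': no prefix
  A='11' vs F='10': no prefix
No violation found over all pairs.

YES -- this is a valid prefix code. No codeword is a prefix of any other codeword.


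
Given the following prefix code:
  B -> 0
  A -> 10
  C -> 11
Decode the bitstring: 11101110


Decoding step by step:
Bits 11 -> C
Bits 10 -> A
Bits 11 -> C
Bits 10 -> A


Decoded message: CACA


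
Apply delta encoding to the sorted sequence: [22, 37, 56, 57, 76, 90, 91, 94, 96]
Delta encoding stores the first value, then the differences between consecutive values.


First value: 22
Deltas:
  37 - 22 = 15
  56 - 37 = 19
  57 - 56 = 1
  76 - 57 = 19
  90 - 76 = 14
  91 - 90 = 1
  94 - 91 = 3
  96 - 94 = 2


Delta encoded: [22, 15, 19, 1, 19, 14, 1, 3, 2]


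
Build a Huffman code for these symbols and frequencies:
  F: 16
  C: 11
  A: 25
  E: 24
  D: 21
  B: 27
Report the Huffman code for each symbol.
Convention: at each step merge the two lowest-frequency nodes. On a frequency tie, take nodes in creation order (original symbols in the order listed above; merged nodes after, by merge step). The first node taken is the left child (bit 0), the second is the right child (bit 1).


Huffman tree construction:
Step 1: Merge C(11) + F(16) = 27
Step 2: Merge D(21) + E(24) = 45
Step 3: Merge A(25) + B(27) = 52
Step 4: Merge (C+F)(27) + (D+E)(45) = 72
Step 5: Merge (A+B)(52) + ((C+F)+(D+E))(72) = 124
Read each symbol's code off the tree from the root (left child = 0, right child = 1).

Codes:
  F: 101 (length 3)
  C: 100 (length 3)
  A: 00 (length 2)
  E: 111 (length 3)
  D: 110 (length 3)
  B: 01 (length 2)
Average code length: 320/124 = 2.5806 bits/symbol


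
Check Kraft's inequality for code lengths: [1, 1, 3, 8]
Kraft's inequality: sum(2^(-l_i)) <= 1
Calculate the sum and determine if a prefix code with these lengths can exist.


Sum = 2^(-1) + 2^(-1) + 2^(-3) + 2^(-8)
    = 0.5 + 0.5 + 0.125 + 0.00390625
    = 289/256 = 1.12890625
Since 1.12890625 > 1, Kraft's inequality is NOT satisfied.
A prefix code with these lengths CANNOT exist.

Kraft sum = 1.12890625. Not satisfied.


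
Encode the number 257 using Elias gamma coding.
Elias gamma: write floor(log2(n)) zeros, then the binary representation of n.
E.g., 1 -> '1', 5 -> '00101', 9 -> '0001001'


num_bits = floor(log2(257)) + 1 = 9
leading_zeros = num_bits - 1 = 8
binary(257) = 100000001

Elias gamma(257) = '00000000' + '100000001' = 00000000100000001 (17 bits)


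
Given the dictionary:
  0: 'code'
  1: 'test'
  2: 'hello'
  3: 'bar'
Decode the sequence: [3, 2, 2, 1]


Look up each index in the dictionary:
  3 -> 'bar'
  2 -> 'hello'
  2 -> 'hello'
  1 -> 'test'

Decoded: "bar hello hello test"


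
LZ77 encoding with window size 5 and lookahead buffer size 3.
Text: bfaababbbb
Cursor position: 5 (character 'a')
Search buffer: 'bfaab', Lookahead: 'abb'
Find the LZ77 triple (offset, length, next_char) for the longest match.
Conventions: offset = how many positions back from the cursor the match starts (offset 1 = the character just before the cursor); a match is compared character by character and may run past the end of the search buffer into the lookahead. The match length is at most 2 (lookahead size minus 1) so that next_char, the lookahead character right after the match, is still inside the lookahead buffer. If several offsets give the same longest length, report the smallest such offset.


Try each offset into the search buffer:
  offset=1 (pos 4, char 'b'): match length 0
  offset=2 (pos 3, char 'a'): match length 2
  offset=3 (pos 2, char 'a'): match length 1
  offset=4 (pos 1, char 'f'): match length 0
  offset=5 (pos 0, char 'b'): match length 0
Longest match has length 2 at offset 2.
next_char = character at position 5 + 2 = 7 -> 'b'

Best match: offset=2, length=2 (matching 'ab' starting at position 3)
LZ77 triple: (2, 2, 'b')


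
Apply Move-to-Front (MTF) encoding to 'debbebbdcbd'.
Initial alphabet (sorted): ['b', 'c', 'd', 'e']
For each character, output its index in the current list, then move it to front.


MTF encoding:
'd': index 2 in ['b', 'c', 'd', 'e'] -> ['d', 'b', 'c', 'e']
'e': index 3 in ['d', 'b', 'c', 'e'] -> ['e', 'd', 'b', 'c']
'b': index 2 in ['e', 'd', 'b', 'c'] -> ['b', 'e', 'd', 'c']
'b': index 0 in ['b', 'e', 'd', 'c'] -> ['b', 'e', 'd', 'c']
'e': index 1 in ['b', 'e', 'd', 'c'] -> ['e', 'b', 'd', 'c']
'b': index 1 in ['e', 'b', 'd', 'c'] -> ['b', 'e', 'd', 'c']
'b': index 0 in ['b', 'e', 'd', 'c'] -> ['b', 'e', 'd', 'c']
'd': index 2 in ['b', 'e', 'd', 'c'] -> ['d', 'b', 'e', 'c']
'c': index 3 in ['d', 'b', 'e', 'c'] -> ['c', 'd', 'b', 'e']
'b': index 2 in ['c', 'd', 'b', 'e'] -> ['b', 'c', 'd', 'e']
'd': index 2 in ['b', 'c', 'd', 'e'] -> ['d', 'b', 'c', 'e']


Output: [2, 3, 2, 0, 1, 1, 0, 2, 3, 2, 2]


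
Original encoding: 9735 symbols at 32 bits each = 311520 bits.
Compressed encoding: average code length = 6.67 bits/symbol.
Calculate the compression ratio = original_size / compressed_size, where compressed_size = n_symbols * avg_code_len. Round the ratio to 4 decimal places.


original_size = n_symbols * orig_bits = 9735 * 32 = 311520 bits
compressed_size = n_symbols * avg_code_len = 9735 * 6.67 = 64932.45 bits
ratio = original_size / compressed_size = 311520 / 64932.45 = 4.7976

Compression ratio = 4.7976


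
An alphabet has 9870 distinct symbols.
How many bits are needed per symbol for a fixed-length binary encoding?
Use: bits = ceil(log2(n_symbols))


log2(9870) = 13.2688
Bracket: 2^13 = 8192 < 9870 <= 2^14 = 16384
So ceil(log2(9870)) = 14

bits = ceil(log2(9870)) = ceil(13.2688) = 14 bits


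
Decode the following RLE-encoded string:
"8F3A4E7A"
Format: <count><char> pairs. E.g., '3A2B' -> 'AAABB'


Expanding each <count><char> pair:
  8F -> 'FFFFFFFF'
  3A -> 'AAA'
  4E -> 'EEEE'
  7A -> 'AAAAAAA'

Decoded = FFFFFFFFAAAEEEEAAAAAAA


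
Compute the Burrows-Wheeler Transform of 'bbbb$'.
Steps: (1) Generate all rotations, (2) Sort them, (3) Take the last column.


Rotations (sorted):
  0: $bbbb -> last char: b
  1: b$bbb -> last char: b
  2: bb$bb -> last char: b
  3: bbb$b -> last char: b
  4: bbbb$ -> last char: $


BWT = bbbb$


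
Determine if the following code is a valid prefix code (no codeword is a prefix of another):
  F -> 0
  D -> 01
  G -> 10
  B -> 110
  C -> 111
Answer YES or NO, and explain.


Checking each pair (does one codeword prefix another?):
  F='0' vs D='01': prefix -- VIOLATION

NO -- this is NOT a valid prefix code. F (0) is a prefix of D (01).


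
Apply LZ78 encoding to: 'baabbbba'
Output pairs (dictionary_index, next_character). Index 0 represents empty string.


LZ78 encoding steps:
Dictionary: {0: ''}
Step 1: w='' (idx 0), next='b' -> output (0, 'b'), add 'b' as idx 1
Step 2: w='' (idx 0), next='a' -> output (0, 'a'), add 'a' as idx 2
Step 3: w='a' (idx 2), next='b' -> output (2, 'b'), add 'ab' as idx 3
Step 4: w='b' (idx 1), next='b' -> output (1, 'b'), add 'bb' as idx 4
Step 5: w='b' (idx 1), next='a' -> output (1, 'a'), add 'ba' as idx 5


Encoded: [(0, 'b'), (0, 'a'), (2, 'b'), (1, 'b'), (1, 'a')]


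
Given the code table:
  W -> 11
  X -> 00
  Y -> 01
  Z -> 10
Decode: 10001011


Decoding:
10 -> Z
00 -> X
10 -> Z
11 -> W


Result: ZXZW


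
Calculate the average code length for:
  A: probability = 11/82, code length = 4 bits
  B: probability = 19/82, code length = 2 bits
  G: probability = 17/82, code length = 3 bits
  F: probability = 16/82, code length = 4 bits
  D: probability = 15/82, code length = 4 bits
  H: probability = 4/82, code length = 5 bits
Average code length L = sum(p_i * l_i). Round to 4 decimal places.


Weighted contributions p_i * l_i:
  A: (11/82) * 4 = 44/82
  B: (19/82) * 2 = 38/82
  G: (17/82) * 3 = 51/82
  F: (16/82) * 4 = 64/82
  D: (15/82) * 4 = 60/82
  H: (4/82) * 5 = 20/82
Sum = (44 + 38 + 51 + 64 + 60 + 20)/82 = 277/82

L = 277/82 = 3.3780 bits/symbol


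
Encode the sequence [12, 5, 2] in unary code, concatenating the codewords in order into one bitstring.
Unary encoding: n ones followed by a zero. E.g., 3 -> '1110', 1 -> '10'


Encode each number as n ones followed by a terminating 0:
  12 -> 1111111111110 (13 bits)
  5 -> 111110 (6 bits)
  2 -> 110 (3 bits)
Total length = 13 + 6 + 3 = 22 bits.

Unary([12, 5, 2]) = 1111111111110111110110 (22 bits)


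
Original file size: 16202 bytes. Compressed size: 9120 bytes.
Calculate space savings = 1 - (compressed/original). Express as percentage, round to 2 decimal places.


ratio = compressed/original = 9120/16202 = 0.562893
savings = 1 - ratio = 1 - 0.562893 = 0.437107
as a percentage: 0.437107 * 100 = 43.71%

Space savings = 1 - 9120/16202 = 43.71%


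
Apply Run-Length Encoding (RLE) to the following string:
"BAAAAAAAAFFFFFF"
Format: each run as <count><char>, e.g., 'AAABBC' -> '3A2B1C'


Scanning runs left to right:
  i=0: run of 'B' x 1 -> '1B'
  i=1: run of 'A' x 8 -> '8A'
  i=9: run of 'F' x 6 -> '6F'

RLE = 1B8A6F


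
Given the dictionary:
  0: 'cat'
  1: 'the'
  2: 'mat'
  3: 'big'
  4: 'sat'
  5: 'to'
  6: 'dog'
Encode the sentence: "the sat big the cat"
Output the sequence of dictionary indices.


Look up each word in the dictionary:
  'the' -> 1
  'sat' -> 4
  'big' -> 3
  'the' -> 1
  'cat' -> 0

Encoded: [1, 4, 3, 1, 0]


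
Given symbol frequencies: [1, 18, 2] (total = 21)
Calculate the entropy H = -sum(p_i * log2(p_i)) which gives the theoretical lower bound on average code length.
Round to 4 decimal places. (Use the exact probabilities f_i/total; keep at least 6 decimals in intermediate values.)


Per-symbol terms -p_i * log2(p_i) with p_i = f_i/21:
  p = 1/21 = 0.047619: log2(p) = -4.392317, -p*log2(p) = 0.209158
  p = 18/21 = 0.857143: log2(p) = -0.222392, -p*log2(p) = 0.190622
  p = 2/21 = 0.095238: log2(p) = -3.392317, -p*log2(p) = 0.323078
H = 0.209158 + 0.190622 + 0.323078 = 0.722858

H = 0.7229 bits/symbol


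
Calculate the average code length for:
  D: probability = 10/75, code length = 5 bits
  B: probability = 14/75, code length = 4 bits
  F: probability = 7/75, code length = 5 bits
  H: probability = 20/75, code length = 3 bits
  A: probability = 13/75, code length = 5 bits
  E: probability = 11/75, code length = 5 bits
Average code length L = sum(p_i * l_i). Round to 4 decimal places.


Weighted contributions p_i * l_i:
  D: (10/75) * 5 = 50/75
  B: (14/75) * 4 = 56/75
  F: (7/75) * 5 = 35/75
  H: (20/75) * 3 = 60/75
  A: (13/75) * 5 = 65/75
  E: (11/75) * 5 = 55/75
Sum = (50 + 56 + 35 + 60 + 65 + 55)/75 = 321/75

L = 321/75 = 4.2800 bits/symbol


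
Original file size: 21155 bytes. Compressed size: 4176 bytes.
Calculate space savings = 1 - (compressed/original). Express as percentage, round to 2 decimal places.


ratio = compressed/original = 4176/21155 = 0.1974
savings = 1 - ratio = 1 - 0.1974 = 0.8026
as a percentage: 0.8026 * 100 = 80.26%

Space savings = 1 - 4176/21155 = 80.26%


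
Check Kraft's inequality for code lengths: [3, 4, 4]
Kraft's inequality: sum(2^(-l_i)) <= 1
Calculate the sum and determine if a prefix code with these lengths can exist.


Sum = 2^(-3) + 2^(-4) + 2^(-4)
    = 0.125 + 0.0625 + 0.0625
    = 4/16 = 0.25
Since 0.25 <= 1, Kraft's inequality IS satisfied.
A prefix code with these lengths CAN exist.

Kraft sum = 0.25. Satisfied.


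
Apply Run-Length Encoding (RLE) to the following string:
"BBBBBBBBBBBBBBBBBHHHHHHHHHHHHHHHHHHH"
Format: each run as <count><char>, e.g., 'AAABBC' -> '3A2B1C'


Scanning runs left to right:
  i=0: run of 'B' x 17 -> '17B'
  i=17: run of 'H' x 19 -> '19H'

RLE = 17B19H


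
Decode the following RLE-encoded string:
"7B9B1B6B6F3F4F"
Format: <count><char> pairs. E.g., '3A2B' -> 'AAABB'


Expanding each <count><char> pair:
  7B -> 'BBBBBBB'
  9B -> 'BBBBBBBBB'
  1B -> 'B'
  6B -> 'BBBBBB'
  6F -> 'FFFFFF'
  3F -> 'FFF'
  4F -> 'FFFF'

Decoded = BBBBBBBBBBBBBBBBBBBBBBBFFFFFFFFFFFFF


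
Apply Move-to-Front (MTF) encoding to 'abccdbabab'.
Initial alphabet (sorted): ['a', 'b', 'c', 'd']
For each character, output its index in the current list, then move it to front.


MTF encoding:
'a': index 0 in ['a', 'b', 'c', 'd'] -> ['a', 'b', 'c', 'd']
'b': index 1 in ['a', 'b', 'c', 'd'] -> ['b', 'a', 'c', 'd']
'c': index 2 in ['b', 'a', 'c', 'd'] -> ['c', 'b', 'a', 'd']
'c': index 0 in ['c', 'b', 'a', 'd'] -> ['c', 'b', 'a', 'd']
'd': index 3 in ['c', 'b', 'a', 'd'] -> ['d', 'c', 'b', 'a']
'b': index 2 in ['d', 'c', 'b', 'a'] -> ['b', 'd', 'c', 'a']
'a': index 3 in ['b', 'd', 'c', 'a'] -> ['a', 'b', 'd', 'c']
'b': index 1 in ['a', 'b', 'd', 'c'] -> ['b', 'a', 'd', 'c']
'a': index 1 in ['b', 'a', 'd', 'c'] -> ['a', 'b', 'd', 'c']
'b': index 1 in ['a', 'b', 'd', 'c'] -> ['b', 'a', 'd', 'c']


Output: [0, 1, 2, 0, 3, 2, 3, 1, 1, 1]


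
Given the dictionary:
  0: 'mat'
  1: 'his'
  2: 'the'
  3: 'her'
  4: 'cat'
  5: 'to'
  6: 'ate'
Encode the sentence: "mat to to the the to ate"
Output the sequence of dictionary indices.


Look up each word in the dictionary:
  'mat' -> 0
  'to' -> 5
  'to' -> 5
  'the' -> 2
  'the' -> 2
  'to' -> 5
  'ate' -> 6

Encoded: [0, 5, 5, 2, 2, 5, 6]


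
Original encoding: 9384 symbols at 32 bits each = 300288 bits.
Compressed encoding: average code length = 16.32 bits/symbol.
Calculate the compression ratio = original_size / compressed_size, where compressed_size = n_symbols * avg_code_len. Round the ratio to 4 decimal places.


original_size = n_symbols * orig_bits = 9384 * 32 = 300288 bits
compressed_size = n_symbols * avg_code_len = 9384 * 16.32 = 153146.88 bits
ratio = original_size / compressed_size = 300288 / 153146.88 = 1.9608

Compression ratio = 1.9608


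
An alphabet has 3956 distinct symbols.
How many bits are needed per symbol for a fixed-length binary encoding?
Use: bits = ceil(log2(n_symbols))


log2(3956) = 11.9498
Bracket: 2^11 = 2048 < 3956 <= 2^12 = 4096
So ceil(log2(3956)) = 12

bits = ceil(log2(3956)) = ceil(11.9498) = 12 bits


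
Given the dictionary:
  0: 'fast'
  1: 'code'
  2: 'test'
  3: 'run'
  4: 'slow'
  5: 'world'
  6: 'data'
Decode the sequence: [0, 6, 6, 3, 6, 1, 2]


Look up each index in the dictionary:
  0 -> 'fast'
  6 -> 'data'
  6 -> 'data'
  3 -> 'run'
  6 -> 'data'
  1 -> 'code'
  2 -> 'test'

Decoded: "fast data data run data code test"


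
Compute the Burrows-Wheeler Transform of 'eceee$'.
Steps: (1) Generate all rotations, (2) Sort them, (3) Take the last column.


Rotations (sorted):
  0: $eceee -> last char: e
  1: ceee$e -> last char: e
  2: e$ecee -> last char: e
  3: eceee$ -> last char: $
  4: ee$ece -> last char: e
  5: eee$ec -> last char: c


BWT = eee$ec


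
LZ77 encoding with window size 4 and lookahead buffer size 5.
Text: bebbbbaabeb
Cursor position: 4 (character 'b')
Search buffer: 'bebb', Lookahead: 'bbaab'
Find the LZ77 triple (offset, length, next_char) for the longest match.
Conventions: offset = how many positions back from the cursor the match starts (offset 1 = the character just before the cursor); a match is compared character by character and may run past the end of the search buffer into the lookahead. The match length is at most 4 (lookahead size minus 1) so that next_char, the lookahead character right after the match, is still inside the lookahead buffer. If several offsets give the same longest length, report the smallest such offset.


Try each offset into the search buffer:
  offset=1 (pos 3, char 'b'): match length 2
  offset=2 (pos 2, char 'b'): match length 2
  offset=3 (pos 1, char 'e'): match length 0
  offset=4 (pos 0, char 'b'): match length 1
Longest match has length 2, found at offsets 1, 2; take the smallest, offset 1.
next_char = character at position 4 + 2 = 6 -> 'a'

Best match: offset=1, length=2 (matching 'bb' starting at position 3)
LZ77 triple: (1, 2, 'a')


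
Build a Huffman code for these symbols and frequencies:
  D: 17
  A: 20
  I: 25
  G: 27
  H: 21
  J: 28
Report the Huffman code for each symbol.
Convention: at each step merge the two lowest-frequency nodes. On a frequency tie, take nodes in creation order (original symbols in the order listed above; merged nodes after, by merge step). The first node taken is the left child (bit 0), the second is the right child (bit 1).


Huffman tree construction:
Step 1: Merge D(17) + A(20) = 37
Step 2: Merge H(21) + I(25) = 46
Step 3: Merge G(27) + J(28) = 55
Step 4: Merge (D+A)(37) + (H+I)(46) = 83
Step 5: Merge (G+J)(55) + ((D+A)+(H+I))(83) = 138
Read each symbol's code off the tree from the root (left child = 0, right child = 1).

Codes:
  D: 100 (length 3)
  A: 101 (length 3)
  I: 111 (length 3)
  G: 00 (length 2)
  H: 110 (length 3)
  J: 01 (length 2)
Average code length: 359/138 = 2.6014 bits/symbol


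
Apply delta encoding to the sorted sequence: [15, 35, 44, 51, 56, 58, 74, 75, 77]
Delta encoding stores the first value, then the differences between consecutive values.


First value: 15
Deltas:
  35 - 15 = 20
  44 - 35 = 9
  51 - 44 = 7
  56 - 51 = 5
  58 - 56 = 2
  74 - 58 = 16
  75 - 74 = 1
  77 - 75 = 2


Delta encoded: [15, 20, 9, 7, 5, 2, 16, 1, 2]


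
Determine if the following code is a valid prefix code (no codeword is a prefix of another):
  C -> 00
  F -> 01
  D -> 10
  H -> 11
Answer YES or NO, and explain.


Checking each pair (does one codeword prefix another?):
  C='00' vs F='01': no prefix
  C='00' vs D='10': no prefix
  C='00' vs H='11': no prefix
  F='01' vs C='00': no prefix
  F='01' vs D='10': no prefix
  F='01' vs H='11': no prefix
  D='10' vs C='00': no prefix
  D='10' vs F='01': no prefix
  D='10' vs H='11': no prefix
  H='11' vs C='00': no prefix
  H='11' vs F='01': no prefix
  H='11' vs D='10': no prefix
No violation found over all pairs.

YES -- this is a valid prefix code. No codeword is a prefix of any other codeword.


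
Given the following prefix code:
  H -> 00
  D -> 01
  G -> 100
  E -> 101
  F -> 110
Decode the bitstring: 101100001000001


Decoding step by step:
Bits 101 -> E
Bits 100 -> G
Bits 00 -> H
Bits 100 -> G
Bits 00 -> H
Bits 01 -> D


Decoded message: EGHGHD


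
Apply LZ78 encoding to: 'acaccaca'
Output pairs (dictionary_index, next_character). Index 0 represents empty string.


LZ78 encoding steps:
Dictionary: {0: ''}
Step 1: w='' (idx 0), next='a' -> output (0, 'a'), add 'a' as idx 1
Step 2: w='' (idx 0), next='c' -> output (0, 'c'), add 'c' as idx 2
Step 3: w='a' (idx 1), next='c' -> output (1, 'c'), add 'ac' as idx 3
Step 4: w='c' (idx 2), next='a' -> output (2, 'a'), add 'ca' as idx 4
Step 5: w='ca' (idx 4), end of input -> output (4, '')


Encoded: [(0, 'a'), (0, 'c'), (1, 'c'), (2, 'a'), (4, '')]


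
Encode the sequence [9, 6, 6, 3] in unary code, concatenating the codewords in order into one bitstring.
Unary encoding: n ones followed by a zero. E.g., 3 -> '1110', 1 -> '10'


Encode each number as n ones followed by a terminating 0:
  9 -> 1111111110 (10 bits)
  6 -> 1111110 (7 bits)
  6 -> 1111110 (7 bits)
  3 -> 1110 (4 bits)
Total length = 10 + 7 + 7 + 4 = 28 bits.

Unary([9, 6, 6, 3]) = 1111111110111111011111101110 (28 bits)


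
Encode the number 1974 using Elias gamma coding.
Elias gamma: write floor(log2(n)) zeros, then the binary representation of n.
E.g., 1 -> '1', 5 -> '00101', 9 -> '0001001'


num_bits = floor(log2(1974)) + 1 = 11
leading_zeros = num_bits - 1 = 10
binary(1974) = 11110110110

Elias gamma(1974) = '0000000000' + '11110110110' = 000000000011110110110 (21 bits)


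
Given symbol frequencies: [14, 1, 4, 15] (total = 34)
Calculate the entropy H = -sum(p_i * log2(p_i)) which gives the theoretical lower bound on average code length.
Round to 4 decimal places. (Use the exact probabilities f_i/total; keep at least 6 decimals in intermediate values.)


Per-symbol terms -p_i * log2(p_i) with p_i = f_i/34:
  p = 14/34 = 0.411765: log2(p) = -1.280108, -p*log2(p) = 0.527103
  p = 1/34 = 0.029412: log2(p) = -5.087463, -p*log2(p) = 0.149631
  p = 4/34 = 0.117647: log2(p) = -3.087463, -p*log2(p) = 0.363231
  p = 15/34 = 0.441176: log2(p) = -1.180572, -p*log2(p) = 0.520841
H = 0.527103 + 0.149631 + 0.363231 + 0.520841 = 1.560806

H = 1.5608 bits/symbol


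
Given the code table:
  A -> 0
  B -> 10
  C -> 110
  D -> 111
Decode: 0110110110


Decoding:
0 -> A
110 -> C
110 -> C
110 -> C


Result: ACCC


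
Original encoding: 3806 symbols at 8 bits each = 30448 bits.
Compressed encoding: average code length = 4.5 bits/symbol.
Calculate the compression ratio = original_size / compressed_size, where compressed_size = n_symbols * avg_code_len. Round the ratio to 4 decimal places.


original_size = n_symbols * orig_bits = 3806 * 8 = 30448 bits
compressed_size = n_symbols * avg_code_len = 3806 * 4.5 = 17127.0 bits
ratio = original_size / compressed_size = 30448 / 17127.0 = 1.7778

Compression ratio = 1.7778


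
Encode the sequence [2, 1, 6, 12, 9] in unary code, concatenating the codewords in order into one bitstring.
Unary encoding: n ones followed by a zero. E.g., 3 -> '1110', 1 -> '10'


Encode each number as n ones followed by a terminating 0:
  2 -> 110 (3 bits)
  1 -> 10 (2 bits)
  6 -> 1111110 (7 bits)
  12 -> 1111111111110 (13 bits)
  9 -> 1111111110 (10 bits)
Total length = 3 + 2 + 7 + 13 + 10 = 35 bits.

Unary([2, 1, 6, 12, 9]) = 11010111111011111111111101111111110 (35 bits)


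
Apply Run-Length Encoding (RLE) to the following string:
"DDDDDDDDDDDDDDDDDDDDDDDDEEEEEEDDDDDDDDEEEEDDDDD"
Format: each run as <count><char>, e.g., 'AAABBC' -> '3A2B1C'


Scanning runs left to right:
  i=0: run of 'D' x 24 -> '24D'
  i=24: run of 'E' x 6 -> '6E'
  i=30: run of 'D' x 8 -> '8D'
  i=38: run of 'E' x 4 -> '4E'
  i=42: run of 'D' x 5 -> '5D'

RLE = 24D6E8D4E5D


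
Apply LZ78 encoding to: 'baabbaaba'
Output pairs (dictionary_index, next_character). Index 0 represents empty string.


LZ78 encoding steps:
Dictionary: {0: ''}
Step 1: w='' (idx 0), next='b' -> output (0, 'b'), add 'b' as idx 1
Step 2: w='' (idx 0), next='a' -> output (0, 'a'), add 'a' as idx 2
Step 3: w='a' (idx 2), next='b' -> output (2, 'b'), add 'ab' as idx 3
Step 4: w='b' (idx 1), next='a' -> output (1, 'a'), add 'ba' as idx 4
Step 5: w='ab' (idx 3), next='a' -> output (3, 'a'), add 'aba' as idx 5


Encoded: [(0, 'b'), (0, 'a'), (2, 'b'), (1, 'a'), (3, 'a')]


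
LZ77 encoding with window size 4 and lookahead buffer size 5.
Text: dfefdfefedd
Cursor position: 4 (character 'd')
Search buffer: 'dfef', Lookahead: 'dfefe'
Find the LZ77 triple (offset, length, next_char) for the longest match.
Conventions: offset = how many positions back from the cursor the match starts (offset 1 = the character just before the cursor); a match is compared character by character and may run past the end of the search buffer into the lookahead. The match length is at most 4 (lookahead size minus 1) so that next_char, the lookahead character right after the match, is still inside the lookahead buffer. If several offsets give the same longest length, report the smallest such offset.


Try each offset into the search buffer:
  offset=1 (pos 3, char 'f'): match length 0
  offset=2 (pos 2, char 'e'): match length 0
  offset=3 (pos 1, char 'f'): match length 0
  offset=4 (pos 0, char 'd'): match length 4
Longest match has length 4 at offset 4.
next_char = character at position 4 + 4 = 8 -> 'e'

Best match: offset=4, length=4 (matching 'dfef' starting at position 0)
LZ77 triple: (4, 4, 'e')


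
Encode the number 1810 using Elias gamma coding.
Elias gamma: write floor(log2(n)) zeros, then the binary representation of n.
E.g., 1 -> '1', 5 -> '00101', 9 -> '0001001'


num_bits = floor(log2(1810)) + 1 = 11
leading_zeros = num_bits - 1 = 10
binary(1810) = 11100010010

Elias gamma(1810) = '0000000000' + '11100010010' = 000000000011100010010 (21 bits)


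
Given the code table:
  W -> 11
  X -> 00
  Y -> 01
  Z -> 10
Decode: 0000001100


Decoding:
00 -> X
00 -> X
00 -> X
11 -> W
00 -> X


Result: XXXWX


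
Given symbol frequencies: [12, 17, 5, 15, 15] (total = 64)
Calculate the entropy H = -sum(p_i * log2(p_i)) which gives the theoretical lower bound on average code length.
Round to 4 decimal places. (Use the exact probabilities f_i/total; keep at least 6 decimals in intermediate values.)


Per-symbol terms -p_i * log2(p_i) with p_i = f_i/64:
  p = 12/64 = 0.187500: log2(p) = -2.415037, -p*log2(p) = 0.452820
  p = 17/64 = 0.265625: log2(p) = -1.912537, -p*log2(p) = 0.508018
  p = 5/64 = 0.078125: log2(p) = -3.678072, -p*log2(p) = 0.287349
  p = 15/64 = 0.234375: log2(p) = -2.093109, -p*log2(p) = 0.490573
  p = 15/64 = 0.234375: log2(p) = -2.093109, -p*log2(p) = 0.490573
H = 0.452820 + 0.508018 + 0.287349 + 0.490573 + 0.490573 = 2.229333

H = 2.2293 bits/symbol


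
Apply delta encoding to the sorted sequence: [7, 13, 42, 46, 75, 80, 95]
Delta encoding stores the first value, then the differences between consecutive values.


First value: 7
Deltas:
  13 - 7 = 6
  42 - 13 = 29
  46 - 42 = 4
  75 - 46 = 29
  80 - 75 = 5
  95 - 80 = 15


Delta encoded: [7, 6, 29, 4, 29, 5, 15]


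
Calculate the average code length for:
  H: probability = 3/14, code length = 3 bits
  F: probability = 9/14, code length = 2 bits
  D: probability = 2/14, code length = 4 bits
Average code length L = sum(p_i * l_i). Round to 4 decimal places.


Weighted contributions p_i * l_i:
  H: (3/14) * 3 = 9/14
  F: (9/14) * 2 = 18/14
  D: (2/14) * 4 = 8/14
Sum = (9 + 18 + 8)/14 = 35/14

L = 35/14 = 2.5000 bits/symbol


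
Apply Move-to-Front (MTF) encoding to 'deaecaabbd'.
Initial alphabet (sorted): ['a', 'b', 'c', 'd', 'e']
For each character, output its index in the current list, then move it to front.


MTF encoding:
'd': index 3 in ['a', 'b', 'c', 'd', 'e'] -> ['d', 'a', 'b', 'c', 'e']
'e': index 4 in ['d', 'a', 'b', 'c', 'e'] -> ['e', 'd', 'a', 'b', 'c']
'a': index 2 in ['e', 'd', 'a', 'b', 'c'] -> ['a', 'e', 'd', 'b', 'c']
'e': index 1 in ['a', 'e', 'd', 'b', 'c'] -> ['e', 'a', 'd', 'b', 'c']
'c': index 4 in ['e', 'a', 'd', 'b', 'c'] -> ['c', 'e', 'a', 'd', 'b']
'a': index 2 in ['c', 'e', 'a', 'd', 'b'] -> ['a', 'c', 'e', 'd', 'b']
'a': index 0 in ['a', 'c', 'e', 'd', 'b'] -> ['a', 'c', 'e', 'd', 'b']
'b': index 4 in ['a', 'c', 'e', 'd', 'b'] -> ['b', 'a', 'c', 'e', 'd']
'b': index 0 in ['b', 'a', 'c', 'e', 'd'] -> ['b', 'a', 'c', 'e', 'd']
'd': index 4 in ['b', 'a', 'c', 'e', 'd'] -> ['d', 'b', 'a', 'c', 'e']


Output: [3, 4, 2, 1, 4, 2, 0, 4, 0, 4]


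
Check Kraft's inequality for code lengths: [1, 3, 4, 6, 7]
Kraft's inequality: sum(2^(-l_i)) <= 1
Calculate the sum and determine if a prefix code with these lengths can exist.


Sum = 2^(-1) + 2^(-3) + 2^(-4) + 2^(-6) + 2^(-7)
    = 0.5 + 0.125 + 0.0625 + 0.015625 + 0.0078125
    = 91/128 = 0.7109375
Since 0.7109375 <= 1, Kraft's inequality IS satisfied.
A prefix code with these lengths CAN exist.

Kraft sum = 0.7109375. Satisfied.


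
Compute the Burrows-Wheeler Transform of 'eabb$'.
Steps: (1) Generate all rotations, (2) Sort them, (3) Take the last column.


Rotations (sorted):
  0: $eabb -> last char: b
  1: abb$e -> last char: e
  2: b$eab -> last char: b
  3: bb$ea -> last char: a
  4: eabb$ -> last char: $


BWT = beba$


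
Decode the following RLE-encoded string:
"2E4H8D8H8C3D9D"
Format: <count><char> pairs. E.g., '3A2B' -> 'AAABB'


Expanding each <count><char> pair:
  2E -> 'EE'
  4H -> 'HHHH'
  8D -> 'DDDDDDDD'
  8H -> 'HHHHHHHH'
  8C -> 'CCCCCCCC'
  3D -> 'DDD'
  9D -> 'DDDDDDDDD'

Decoded = EEHHHHDDDDDDDDHHHHHHHHCCCCCCCCDDDDDDDDDDDD


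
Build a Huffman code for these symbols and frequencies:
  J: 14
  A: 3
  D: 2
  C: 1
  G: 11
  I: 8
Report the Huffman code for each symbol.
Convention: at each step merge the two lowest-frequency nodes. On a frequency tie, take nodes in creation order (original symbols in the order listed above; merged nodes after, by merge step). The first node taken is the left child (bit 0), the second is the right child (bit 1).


Huffman tree construction:
Step 1: Merge C(1) + D(2) = 3
Step 2: Merge A(3) + (C+D)(3) = 6
Step 3: Merge (A+(C+D))(6) + I(8) = 14
Step 4: Merge G(11) + J(14) = 25
Step 5: Merge ((A+(C+D))+I)(14) + (G+J)(25) = 39
Read each symbol's code off the tree from the root (left child = 0, right child = 1).

Codes:
  J: 11 (length 2)
  A: 000 (length 3)
  D: 0011 (length 4)
  C: 0010 (length 4)
  G: 10 (length 2)
  I: 01 (length 2)
Average code length: 87/39 = 2.2308 bits/symbol


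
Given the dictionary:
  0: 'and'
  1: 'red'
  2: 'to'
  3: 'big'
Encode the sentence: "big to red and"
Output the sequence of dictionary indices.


Look up each word in the dictionary:
  'big' -> 3
  'to' -> 2
  'red' -> 1
  'and' -> 0

Encoded: [3, 2, 1, 0]


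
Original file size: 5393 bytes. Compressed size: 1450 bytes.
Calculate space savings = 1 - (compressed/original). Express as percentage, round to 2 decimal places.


ratio = compressed/original = 1450/5393 = 0.268867
savings = 1 - ratio = 1 - 0.268867 = 0.731133
as a percentage: 0.731133 * 100 = 73.11%

Space savings = 1 - 1450/5393 = 73.11%


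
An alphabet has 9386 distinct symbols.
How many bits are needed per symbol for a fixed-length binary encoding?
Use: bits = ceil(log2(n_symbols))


log2(9386) = 13.1963
Bracket: 2^13 = 8192 < 9386 <= 2^14 = 16384
So ceil(log2(9386)) = 14

bits = ceil(log2(9386)) = ceil(13.1963) = 14 bits


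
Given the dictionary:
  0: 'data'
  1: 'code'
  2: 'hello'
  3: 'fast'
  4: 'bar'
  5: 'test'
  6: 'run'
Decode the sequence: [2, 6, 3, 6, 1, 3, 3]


Look up each index in the dictionary:
  2 -> 'hello'
  6 -> 'run'
  3 -> 'fast'
  6 -> 'run'
  1 -> 'code'
  3 -> 'fast'
  3 -> 'fast'

Decoded: "hello run fast run code fast fast"


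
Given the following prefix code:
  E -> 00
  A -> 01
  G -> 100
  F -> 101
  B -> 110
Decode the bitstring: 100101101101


Decoding step by step:
Bits 100 -> G
Bits 101 -> F
Bits 101 -> F
Bits 101 -> F


Decoded message: GFFF


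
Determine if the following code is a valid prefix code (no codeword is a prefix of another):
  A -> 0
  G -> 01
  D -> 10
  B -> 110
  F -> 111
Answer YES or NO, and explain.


Checking each pair (does one codeword prefix another?):
  A='0' vs G='01': prefix -- VIOLATION

NO -- this is NOT a valid prefix code. A (0) is a prefix of G (01).


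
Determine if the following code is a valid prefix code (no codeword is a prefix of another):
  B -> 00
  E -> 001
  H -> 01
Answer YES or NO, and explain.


Checking each pair (does one codeword prefix another?):
  B='00' vs E='001': prefix -- VIOLATION

NO -- this is NOT a valid prefix code. B (00) is a prefix of E (001).
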